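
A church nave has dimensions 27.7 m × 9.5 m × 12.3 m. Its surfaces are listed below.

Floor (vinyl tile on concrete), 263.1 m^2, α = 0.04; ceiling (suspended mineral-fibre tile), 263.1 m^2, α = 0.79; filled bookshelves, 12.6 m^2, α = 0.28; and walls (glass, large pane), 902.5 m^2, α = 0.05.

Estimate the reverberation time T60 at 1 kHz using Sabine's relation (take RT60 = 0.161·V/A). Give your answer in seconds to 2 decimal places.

1.95 sec

Equivalent absorption area: A = 263.1*0.04 + 263.1*0.79 + 12.6*0.28 + 902.5*0.05 = 267.026 m^2.
Room volume: 3236.745 m³.
Sabine: RT60 = 0.161 × 3236.745 / 267.026 = 1.95 s.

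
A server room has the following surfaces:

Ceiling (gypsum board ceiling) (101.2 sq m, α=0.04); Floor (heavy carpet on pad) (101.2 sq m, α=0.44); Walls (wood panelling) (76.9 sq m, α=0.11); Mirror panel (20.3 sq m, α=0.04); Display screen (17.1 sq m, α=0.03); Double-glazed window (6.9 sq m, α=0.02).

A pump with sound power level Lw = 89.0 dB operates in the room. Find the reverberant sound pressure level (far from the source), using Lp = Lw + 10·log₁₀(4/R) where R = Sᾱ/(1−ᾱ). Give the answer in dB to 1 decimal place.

76.5 dB

A = 58.498 sabins; S = 323.6 sq m.
ᾱ = 58.498/323.6 = 0.1808; R = Sᾱ/(1−ᾱ) = 58.498/(1−0.1808) = 71.409 sq m.
Lp = Lw + 10 log₁₀(4/R) = 89.0 -12.52 = 76.5 dB.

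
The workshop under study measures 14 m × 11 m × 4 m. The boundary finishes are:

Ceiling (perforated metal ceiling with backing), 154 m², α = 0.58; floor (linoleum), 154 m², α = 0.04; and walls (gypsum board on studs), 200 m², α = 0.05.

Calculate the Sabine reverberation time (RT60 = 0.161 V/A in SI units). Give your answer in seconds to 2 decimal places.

Summing Sᵢαᵢ: 89.320 + 6.160 + 10.000 → A = 105.480 sabins.
Volume V = 14 × 11 × 4 = 616 m³.
T = 0.161 V/A = 0.161·616/105.480 = 0.94 s.

0.94 sec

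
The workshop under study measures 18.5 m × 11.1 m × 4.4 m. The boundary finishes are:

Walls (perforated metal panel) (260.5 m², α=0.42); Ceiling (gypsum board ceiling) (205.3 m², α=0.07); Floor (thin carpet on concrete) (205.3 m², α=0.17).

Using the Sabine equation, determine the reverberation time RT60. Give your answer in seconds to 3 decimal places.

Summing Sᵢαᵢ: 109.410 + 14.371 + 34.901 → A = 158.682 sabins.
Volume V = 18.5 × 11.1 × 4.4 = 903.54 m³.
T = 0.161 V/A = 0.161·903.54/158.682 = 0.917 s.

0.917 seconds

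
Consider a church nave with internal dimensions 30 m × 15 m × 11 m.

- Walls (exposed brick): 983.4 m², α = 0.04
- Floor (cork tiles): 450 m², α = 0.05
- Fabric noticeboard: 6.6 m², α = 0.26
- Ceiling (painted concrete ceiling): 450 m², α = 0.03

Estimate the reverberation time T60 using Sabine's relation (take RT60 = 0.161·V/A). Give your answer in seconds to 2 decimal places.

10.34 s

A = Σ Sᵢαᵢ = 983.4·0.04 + 450·0.05 + 6.6·0.26 + 450·0.03 = 77.052 sabins.
Room volume: 4950 m³.
RT60 = 0.161 · V / A = 0.161 × 4950 / 77.052 = 10.34 s.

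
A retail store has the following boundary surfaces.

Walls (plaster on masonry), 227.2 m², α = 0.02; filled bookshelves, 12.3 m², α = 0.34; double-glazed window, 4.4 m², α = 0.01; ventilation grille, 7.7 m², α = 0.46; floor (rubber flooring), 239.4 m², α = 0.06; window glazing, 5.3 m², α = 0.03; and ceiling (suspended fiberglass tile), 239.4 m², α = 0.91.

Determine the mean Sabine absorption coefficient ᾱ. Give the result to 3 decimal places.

0.333

Total surface area S = 735.7 m².
A = 227.2·0.02 + 12.3·0.34 + 4.4·0.01 + 7.7·0.46 + 239.4·0.06 + 5.3·0.03 + 239.4·0.91 = 244.689 sabins.
ᾱ = 244.689 / 735.7 = 0.333.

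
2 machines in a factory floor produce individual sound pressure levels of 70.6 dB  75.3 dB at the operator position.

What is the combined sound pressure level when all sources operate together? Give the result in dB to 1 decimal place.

76.6 dB

Sum in the linear (power) domain: Σ 10^(Lᵢ/10) = 10^(70.6/10) + 10^(75.3/10) = 4.537e+07.
Combined level = 10 log₁₀(4.537e+07) = 76.6 dB.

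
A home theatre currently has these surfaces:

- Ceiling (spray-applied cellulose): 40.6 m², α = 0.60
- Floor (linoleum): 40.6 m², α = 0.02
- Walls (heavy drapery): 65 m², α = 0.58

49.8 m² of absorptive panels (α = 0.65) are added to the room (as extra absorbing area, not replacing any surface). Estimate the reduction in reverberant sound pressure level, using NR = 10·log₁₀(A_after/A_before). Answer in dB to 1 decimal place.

A_before = Σ Sᵢαᵢ = 40.6×0.60 + 40.6×0.02 + 65×0.58 = 62.872 sabins.
Treatment contributes 49.8·0.65 = 32.370 sabins.
New total A_after = 95.242 sabins.
NR = 10·log₁₀(95.242/62.872) = 1.8 dB.

1.8 dB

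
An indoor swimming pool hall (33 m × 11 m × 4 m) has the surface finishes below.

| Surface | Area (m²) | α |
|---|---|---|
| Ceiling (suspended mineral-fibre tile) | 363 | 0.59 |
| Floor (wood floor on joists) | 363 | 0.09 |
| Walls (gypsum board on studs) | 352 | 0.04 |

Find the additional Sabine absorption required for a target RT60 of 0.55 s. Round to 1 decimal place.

164.1 sabins

A₁ = Σ Sᵢαᵢ = 363*0.59 + 363*0.09 + 352*0.04 = 260.920 sabins.
For T = 0.55 s, need A₂ = 0.161·V/T = 0.161·1452/0.55 = 425.040 sabins.
Shortfall: 425.040 − 260.920 = 164.1 sabins.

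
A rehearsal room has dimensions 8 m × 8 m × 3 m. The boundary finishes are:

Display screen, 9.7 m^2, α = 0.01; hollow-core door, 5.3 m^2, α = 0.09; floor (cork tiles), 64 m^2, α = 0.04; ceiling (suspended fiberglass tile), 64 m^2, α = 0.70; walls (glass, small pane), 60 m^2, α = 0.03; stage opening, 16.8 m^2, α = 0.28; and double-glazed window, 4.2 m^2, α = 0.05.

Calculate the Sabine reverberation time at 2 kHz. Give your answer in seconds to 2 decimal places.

0.57 sec

Summing Sᵢαᵢ: 0.097 + 0.477 + 2.560 + 44.800 + 1.800 + 4.704 + 0.210 → A = 54.648 sabins.
Volume V = 8 × 8 × 3 = 192 m³.
Sabine: RT60 = 0.161 × 192 / 54.648 = 0.57 s.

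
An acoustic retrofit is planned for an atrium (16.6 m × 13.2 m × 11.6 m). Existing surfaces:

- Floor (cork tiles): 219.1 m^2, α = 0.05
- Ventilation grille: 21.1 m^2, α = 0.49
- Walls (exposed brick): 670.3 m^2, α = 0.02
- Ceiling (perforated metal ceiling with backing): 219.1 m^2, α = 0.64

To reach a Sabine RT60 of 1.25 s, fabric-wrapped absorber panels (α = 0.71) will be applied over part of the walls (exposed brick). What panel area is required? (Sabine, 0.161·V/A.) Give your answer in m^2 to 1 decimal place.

221.0

A₁ = Σ Sᵢαᵢ = 219.1*0.05 + 21.1*0.49 + 670.3*0.02 + 219.1*0.64 = 174.924 sabins.
Required A₂ = 0.161·2541.792/1.25 = 327.383 sabins.
Absorption to add: 327.383 − 174.924 = 152.459 sabins.
Each m^2 of panel replacing the walls (exposed brick) adds (0.71 − 0.02) = 0.69 sabins.
Area = ΔA/Δα = 152.459/0.69 = 221.0 m^2.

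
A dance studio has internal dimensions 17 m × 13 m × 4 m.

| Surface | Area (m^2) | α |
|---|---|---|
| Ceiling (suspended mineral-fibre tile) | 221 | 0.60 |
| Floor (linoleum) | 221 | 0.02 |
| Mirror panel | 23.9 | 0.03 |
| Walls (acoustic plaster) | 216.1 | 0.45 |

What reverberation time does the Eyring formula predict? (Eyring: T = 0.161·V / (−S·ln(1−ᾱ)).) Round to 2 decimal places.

0.49 s

S = Σ Sᵢ = 682.0 m^2.
Absorption A = 221·0.60 + 221·0.02 + 23.9·0.03 + 216.1·0.45 = 234.982 sabins.
ᾱ = 234.982 / 682.0 = 0.3445.
−S·ln(1−ᾱ) = −682.0 × ln(1 − 0.3445) = 288.047.
V = 17 × 13 × 4 = 884 m³.
RT60 = 0.161 × 884 / 288.047 = 0.49 s.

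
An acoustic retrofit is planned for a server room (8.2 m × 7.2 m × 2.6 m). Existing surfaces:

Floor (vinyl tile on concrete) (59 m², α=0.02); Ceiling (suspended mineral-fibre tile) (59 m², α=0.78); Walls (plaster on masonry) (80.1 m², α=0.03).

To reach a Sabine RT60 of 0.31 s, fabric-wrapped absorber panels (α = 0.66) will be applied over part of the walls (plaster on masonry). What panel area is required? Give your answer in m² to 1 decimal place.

Summing Sᵢαᵢ: 1.180 + 46.020 + 2.403 → A₁ = 49.603 sabins.
Required A₂ = 0.161·153.504/0.31 = 79.723 sabins.
ΔA needed = 79.723 − 49.603 = 30.120 sabins.
Net gain per m²: Δα = 0.66 − 0.03 = 0.63.
Area = ΔA/Δα = 30.120/0.63 = 47.8 m².

47.8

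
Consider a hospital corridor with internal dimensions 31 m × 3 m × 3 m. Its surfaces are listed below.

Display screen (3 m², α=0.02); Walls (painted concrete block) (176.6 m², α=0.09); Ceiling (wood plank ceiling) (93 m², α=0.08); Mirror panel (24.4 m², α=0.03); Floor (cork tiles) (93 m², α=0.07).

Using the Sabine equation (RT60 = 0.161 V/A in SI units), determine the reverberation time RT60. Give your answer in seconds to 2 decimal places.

Summing Sᵢαᵢ: 0.060 + 15.894 + 7.440 + 0.732 + 6.510 → A = 30.636 sabins.
Volume V = 31 × 3 × 3 = 279 m³.
T = 0.161 V/A = 0.161·279/30.636 = 1.47 s.

1.47 sec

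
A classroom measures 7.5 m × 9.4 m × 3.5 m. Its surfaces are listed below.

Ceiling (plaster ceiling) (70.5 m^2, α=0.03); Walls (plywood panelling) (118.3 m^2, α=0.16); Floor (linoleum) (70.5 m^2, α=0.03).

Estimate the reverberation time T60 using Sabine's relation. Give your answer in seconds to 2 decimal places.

Total absorption A = 70.5×0.03 + 118.3×0.16 + 70.5×0.03
  = 2.115 + 18.928 + 2.115 = 23.158 m^2 sabins.
Room volume: 246.75 m³.
T = 0.161 V/A = 0.161·246.75/23.158 = 1.72 s.

1.72 seconds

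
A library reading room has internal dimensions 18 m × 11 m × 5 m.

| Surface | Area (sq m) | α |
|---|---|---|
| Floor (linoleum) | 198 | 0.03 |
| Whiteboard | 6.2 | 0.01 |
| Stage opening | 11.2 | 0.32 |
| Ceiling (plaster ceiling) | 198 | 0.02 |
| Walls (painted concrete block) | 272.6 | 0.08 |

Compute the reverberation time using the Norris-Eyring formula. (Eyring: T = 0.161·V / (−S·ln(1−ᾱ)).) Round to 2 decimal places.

S = Σ Sᵢ = 686.0 sq m.
Absorption A = 198×0.03 + 6.2×0.01 + 11.2×0.32 + 198×0.02 + 272.6×0.08 = 35.354 sabins.
Mean coefficient ᾱ = A/S = 0.0515.
Eyring denominator: −S ln(1−ᾱ) = 36.271.
V = 18 × 11 × 5 = 990 m³.
RT60 = 0.161 × 990 / 36.271 = 4.39 s.

4.39 s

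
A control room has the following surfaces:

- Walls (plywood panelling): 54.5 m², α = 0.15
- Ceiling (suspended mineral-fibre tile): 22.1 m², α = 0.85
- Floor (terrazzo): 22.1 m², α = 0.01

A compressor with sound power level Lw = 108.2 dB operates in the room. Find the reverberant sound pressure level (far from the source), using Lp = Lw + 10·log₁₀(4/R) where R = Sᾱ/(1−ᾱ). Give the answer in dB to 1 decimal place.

Σ(Sᵢαᵢ) = 54.5·0.15 + 22.1·0.85 + 22.1·0.01 = 27.181; total area S = 98.7 m².
ᾱ = 0.2754, so room constant R = A/(1−ᾱ) = 37.512 m².
Lp = 108.2 + 10·log₁₀(4/37.512) = 108.2 + (-9.72) = 98.5 dB.

98.5 dB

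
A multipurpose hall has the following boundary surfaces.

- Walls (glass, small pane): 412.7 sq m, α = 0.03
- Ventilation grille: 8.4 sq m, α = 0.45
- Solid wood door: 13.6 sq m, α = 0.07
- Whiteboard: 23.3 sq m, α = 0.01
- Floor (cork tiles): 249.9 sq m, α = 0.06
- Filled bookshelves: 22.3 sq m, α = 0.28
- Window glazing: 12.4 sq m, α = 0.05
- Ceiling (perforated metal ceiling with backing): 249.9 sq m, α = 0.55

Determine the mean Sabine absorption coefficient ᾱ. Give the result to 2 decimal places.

Total surface area S = 992.5 sq m.
Weighted sum Σ Sα = 176.649.
ᾱ = 176.649 / 992.5 = 0.18.

0.18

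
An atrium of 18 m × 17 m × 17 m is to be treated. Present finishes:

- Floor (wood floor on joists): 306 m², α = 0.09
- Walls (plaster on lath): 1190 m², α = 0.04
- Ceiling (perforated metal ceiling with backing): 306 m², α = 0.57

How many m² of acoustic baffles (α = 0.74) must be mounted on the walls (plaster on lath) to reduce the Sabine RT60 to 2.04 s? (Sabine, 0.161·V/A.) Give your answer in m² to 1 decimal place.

Total absorption A₁ = 306×0.09 + 1190×0.04 + 306×0.57
  = 27.540 + 47.600 + 174.420 = 249.560 m² sabins.
V = 5202 m³. Target absorption A₂ = 0.161 × 5202 / 2.04 = 410.550 sabins.
Absorption to add: 410.550 − 249.560 = 160.990 sabins.
Net gain per m²: Δα = 0.74 − 0.04 = 0.70.
Area = ΔA/Δα = 160.990/0.70 = 230.0 m².

230.0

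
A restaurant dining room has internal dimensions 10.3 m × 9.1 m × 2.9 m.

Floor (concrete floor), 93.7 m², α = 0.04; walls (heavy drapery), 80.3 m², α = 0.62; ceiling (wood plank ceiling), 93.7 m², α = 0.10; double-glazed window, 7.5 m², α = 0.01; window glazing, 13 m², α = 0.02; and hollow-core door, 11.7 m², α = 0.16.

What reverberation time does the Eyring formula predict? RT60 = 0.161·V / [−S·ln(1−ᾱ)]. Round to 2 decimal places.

Total surface area S = 93.7 + 80.3 + 93.7 + 7.5 + 13 + 11.7 = 299.9 m².
Σ(Sᵢαᵢ) = 93.7×0.04 + 80.3×0.62 + 93.7×0.10 + 7.5×0.01 + 13×0.02 + 11.7×0.16 = 65.111.
ᾱ = 65.111 / 299.9 = 0.2171.
−S·ln(1−ᾱ) = −299.9 × ln(1 − 0.2171) = 73.401.
V = 10.3 × 9.1 × 2.9 = 271.817 m³.
RT60 = 0.161 × 271.817 / 73.401 = 0.60 s.

0.60 sec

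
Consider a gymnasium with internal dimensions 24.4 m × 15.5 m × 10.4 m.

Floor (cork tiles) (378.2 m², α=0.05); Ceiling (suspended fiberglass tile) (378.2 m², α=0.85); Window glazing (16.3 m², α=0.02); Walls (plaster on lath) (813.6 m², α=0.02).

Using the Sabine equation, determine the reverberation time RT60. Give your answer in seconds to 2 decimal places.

Equivalent absorption area: A = 378.2×0.05 + 378.2×0.85 + 16.3×0.02 + 813.6×0.02 = 356.978 m².
V = 24.4·15.5·10.4 = 3933.28 m³.
RT60 = 0.161 · V / A = 0.161 × 3933.28 / 356.978 = 1.77 s.

1.77 s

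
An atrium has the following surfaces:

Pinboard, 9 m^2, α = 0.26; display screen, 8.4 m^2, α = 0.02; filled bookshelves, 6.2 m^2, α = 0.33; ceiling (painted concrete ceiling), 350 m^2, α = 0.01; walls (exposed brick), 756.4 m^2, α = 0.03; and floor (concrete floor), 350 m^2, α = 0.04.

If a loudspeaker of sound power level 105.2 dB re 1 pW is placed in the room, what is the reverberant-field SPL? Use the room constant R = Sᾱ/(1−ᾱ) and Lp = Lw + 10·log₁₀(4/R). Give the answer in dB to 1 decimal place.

94.6 dB

A = 44.746 sabins; S = 1480.0 m^2.
ᾱ = 0.0302, so room constant R = A/(1−ᾱ) = 46.139 m^2.
Lp = Lw + 10 log₁₀(4/R) = 105.2 -10.62 = 94.6 dB.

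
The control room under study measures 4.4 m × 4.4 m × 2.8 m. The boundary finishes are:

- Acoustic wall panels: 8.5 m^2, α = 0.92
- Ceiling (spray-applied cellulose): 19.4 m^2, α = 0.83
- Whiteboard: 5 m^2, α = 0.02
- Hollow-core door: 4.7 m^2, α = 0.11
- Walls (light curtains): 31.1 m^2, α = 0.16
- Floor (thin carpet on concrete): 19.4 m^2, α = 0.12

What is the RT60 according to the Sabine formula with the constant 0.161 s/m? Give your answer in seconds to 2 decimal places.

0.27 s

A = Σ Sᵢαᵢ = 8.5·0.92 + 19.4·0.83 + 5·0.02 + 4.7·0.11 + 31.1·0.16 + 19.4·0.12 = 31.843 sabins.
Room volume: 54.208 m³.
Sabine: RT60 = 0.161 × 54.208 / 31.843 = 0.27 s.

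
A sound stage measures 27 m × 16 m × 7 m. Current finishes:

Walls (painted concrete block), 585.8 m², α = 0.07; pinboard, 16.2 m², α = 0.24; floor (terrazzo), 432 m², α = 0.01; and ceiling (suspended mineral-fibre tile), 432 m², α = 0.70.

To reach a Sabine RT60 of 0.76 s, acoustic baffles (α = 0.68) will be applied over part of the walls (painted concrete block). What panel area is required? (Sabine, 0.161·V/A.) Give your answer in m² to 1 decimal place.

473.8

Summing Sᵢαᵢ: 41.006 + 3.888 + 4.320 + 302.400 → A₁ = 351.614 sabins.
V = 3024 m³. Target absorption A₂ = 0.161 × 3024 / 0.76 = 640.611 sabins.
ΔA needed = 640.611 − 351.614 = 288.997 sabins.
Each m² of panel replacing the walls (painted concrete block) adds (0.68 − 0.07) = 0.61 sabins.
Panel area = 288.997 / 0.61 = 473.8 m².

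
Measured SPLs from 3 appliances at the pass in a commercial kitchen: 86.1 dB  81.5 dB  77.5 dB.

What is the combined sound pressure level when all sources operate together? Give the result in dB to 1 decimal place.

87.8 dB

Sum in the linear (power) domain: Σ 10^(Lᵢ/10) = 10^(86.1/10) + 10^(81.5/10) + 10^(77.5/10) = 6.049e+08.
Back to dB: 10·log₁₀ Σ = 87.8 dB.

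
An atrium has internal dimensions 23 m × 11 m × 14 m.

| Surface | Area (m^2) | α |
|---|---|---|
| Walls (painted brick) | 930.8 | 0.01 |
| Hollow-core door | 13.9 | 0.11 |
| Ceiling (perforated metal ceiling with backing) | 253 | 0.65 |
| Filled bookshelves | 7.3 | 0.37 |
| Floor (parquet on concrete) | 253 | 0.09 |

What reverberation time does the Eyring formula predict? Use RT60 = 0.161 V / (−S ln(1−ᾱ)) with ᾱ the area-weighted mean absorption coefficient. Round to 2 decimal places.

Total surface area S = 930.8 + 13.9 + 253 + 7.3 + 253 = 1458.0 m^2.
Absorption A = 930.8×0.01 + 13.9×0.11 + 253×0.65 + 7.3×0.37 + 253×0.09 = 200.758 sabins.
Mean coefficient ᾱ = A/S = 0.1377.
−S·ln(1−ᾱ) = −1458.0 × ln(1 − 0.1377) = 216.006.
V = 23 × 11 × 14 = 3542 m³.
T = 0.161·V/[−S·ln(1−ᾱ)] = 0.161·3542/216.006 = 2.64 s.

2.64 s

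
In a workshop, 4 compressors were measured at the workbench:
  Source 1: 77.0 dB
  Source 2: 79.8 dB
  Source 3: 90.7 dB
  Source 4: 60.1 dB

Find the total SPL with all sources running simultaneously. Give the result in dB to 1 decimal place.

91.2 dB

Σ 10^(Lᵢ/10) = 1.322e+09.
L_total = 10·log₁₀(1.322e+09) = 91.2 dB.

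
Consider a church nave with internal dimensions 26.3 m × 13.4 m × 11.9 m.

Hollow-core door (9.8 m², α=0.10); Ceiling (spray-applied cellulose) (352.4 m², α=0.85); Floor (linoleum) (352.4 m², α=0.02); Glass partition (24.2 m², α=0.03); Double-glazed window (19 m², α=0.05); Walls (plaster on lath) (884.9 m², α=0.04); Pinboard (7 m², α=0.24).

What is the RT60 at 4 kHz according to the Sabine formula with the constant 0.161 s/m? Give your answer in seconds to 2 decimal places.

Summing Sᵢαᵢ: 0.980 + 299.540 + 7.048 + 0.726 + 0.950 + 35.396 + 1.680 → A = 346.320 sabins.
V = 26.3·13.4·11.9 = 4193.798 m³.
RT60 = 0.161 · V / A = 0.161 × 4193.798 / 346.320 = 1.95 s.

1.95 s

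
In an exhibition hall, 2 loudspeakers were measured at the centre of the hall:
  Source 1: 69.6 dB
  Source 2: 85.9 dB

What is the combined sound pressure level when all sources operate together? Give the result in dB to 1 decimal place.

Σ 10^(Lᵢ/10) = 3.982e+08.
Combined level = 10 log₁₀(3.982e+08) = 86.0 dB.

86.0 dB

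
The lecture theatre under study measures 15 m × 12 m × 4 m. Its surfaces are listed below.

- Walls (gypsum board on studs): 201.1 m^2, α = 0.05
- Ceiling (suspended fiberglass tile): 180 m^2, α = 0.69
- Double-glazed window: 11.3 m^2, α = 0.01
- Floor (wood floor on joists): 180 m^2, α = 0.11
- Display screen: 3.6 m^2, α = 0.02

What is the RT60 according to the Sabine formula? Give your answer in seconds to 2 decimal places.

A = Σ Sᵢαᵢ = 201.1*0.05 + 180*0.69 + 11.3*0.01 + 180*0.11 + 3.6*0.02 = 154.240 sabins.
Room volume: 720 m³.
RT60 = 0.161 · V / A = 0.161 × 720 / 154.240 = 0.75 s.

0.75 s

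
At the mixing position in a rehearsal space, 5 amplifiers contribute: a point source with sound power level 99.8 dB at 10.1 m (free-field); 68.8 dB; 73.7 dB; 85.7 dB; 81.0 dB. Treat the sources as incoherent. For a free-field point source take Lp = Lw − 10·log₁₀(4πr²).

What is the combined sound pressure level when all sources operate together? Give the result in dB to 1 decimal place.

Source at 10.1 m: Lp = 99.8 − 10·log₁₀(4π·10.1²) = 99.8 − 10·log₁₀(1281.895) = 68.7 dB.
Σ 10^(Lᵢ/10) = 5.359e+08.
Back to dB: 10·log₁₀ Σ = 87.3 dB.

87.3 dB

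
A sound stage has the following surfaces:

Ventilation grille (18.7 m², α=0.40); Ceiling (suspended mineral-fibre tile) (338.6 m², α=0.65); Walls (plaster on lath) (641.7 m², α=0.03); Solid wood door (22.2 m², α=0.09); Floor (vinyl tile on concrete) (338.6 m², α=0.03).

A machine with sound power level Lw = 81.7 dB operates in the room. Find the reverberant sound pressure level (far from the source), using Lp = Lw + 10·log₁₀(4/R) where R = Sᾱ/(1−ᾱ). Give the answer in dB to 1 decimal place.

62.7 dB

Σ(Sᵢαᵢ) = 18.7×0.40 + 338.6×0.65 + 641.7×0.03 + 22.2×0.09 + 338.6×0.03 = 258.977; total area S = 1359.8 m².
ᾱ = 258.977/1359.8 = 0.1905; R = Sᾱ/(1−ᾱ) = 258.977/(1−0.1905) = 319.922 m².
Lp = Lw + 10 log₁₀(4/R) = 81.7 -19.03 = 62.7 dB.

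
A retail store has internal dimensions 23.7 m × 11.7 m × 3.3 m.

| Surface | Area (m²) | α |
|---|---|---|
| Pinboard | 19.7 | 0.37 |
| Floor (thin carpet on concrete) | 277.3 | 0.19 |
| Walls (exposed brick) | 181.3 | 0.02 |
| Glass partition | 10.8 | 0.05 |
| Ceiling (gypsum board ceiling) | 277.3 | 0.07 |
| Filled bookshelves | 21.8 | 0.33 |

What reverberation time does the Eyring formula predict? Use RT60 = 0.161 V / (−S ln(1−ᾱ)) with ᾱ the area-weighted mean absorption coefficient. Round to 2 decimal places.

Total surface area S = 19.7 + 277.3 + 181.3 + 10.8 + 277.3 + 21.8 = 788.2 m².
Σ(Sᵢαᵢ) = 19.7×0.37 + 277.3×0.19 + 181.3×0.02 + 10.8×0.05 + 277.3×0.07 + 21.8×0.33 = 90.747.
ᾱ = 90.747 / 788.2 = 0.1151.
Eyring denominator: −S ln(1−ᾱ) = 96.382.
V = 23.7 × 11.7 × 3.3 = 915.057 m³.
T = 0.161·V/[−S·ln(1−ᾱ)] = 0.161·915.057/96.382 = 1.53 s.

1.53 seconds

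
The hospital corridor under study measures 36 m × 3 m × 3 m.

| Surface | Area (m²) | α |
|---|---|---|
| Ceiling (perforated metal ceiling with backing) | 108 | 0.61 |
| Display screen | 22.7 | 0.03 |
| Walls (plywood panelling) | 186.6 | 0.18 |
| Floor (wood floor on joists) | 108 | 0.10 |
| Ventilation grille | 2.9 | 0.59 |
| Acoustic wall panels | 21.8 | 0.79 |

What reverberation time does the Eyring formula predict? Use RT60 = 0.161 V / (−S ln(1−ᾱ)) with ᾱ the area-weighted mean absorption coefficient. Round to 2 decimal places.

Total surface area S = 108 + 22.7 + 186.6 + 108 + 2.9 + 21.8 = 450.0 m².
Absorption A = 108·0.61 + 22.7·0.03 + 186.6·0.18 + 108·0.10 + 2.9·0.59 + 21.8·0.79 = 129.882 sabins.
ᾱ = 129.882 / 450.0 = 0.2886.
Eyring denominator: −S ln(1−ᾱ) = 153.234.
V = 36 × 3 × 3 = 324 m³.
RT60 = 0.161 × 324 / 153.234 = 0.34 s.

0.34 seconds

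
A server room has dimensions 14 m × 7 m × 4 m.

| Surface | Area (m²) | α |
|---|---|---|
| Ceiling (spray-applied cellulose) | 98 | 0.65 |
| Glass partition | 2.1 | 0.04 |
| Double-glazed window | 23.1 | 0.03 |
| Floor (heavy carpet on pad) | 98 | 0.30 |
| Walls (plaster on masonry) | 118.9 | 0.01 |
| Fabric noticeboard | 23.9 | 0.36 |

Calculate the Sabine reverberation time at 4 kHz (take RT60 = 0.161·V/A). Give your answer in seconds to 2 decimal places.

Total absorption A = 98*0.65 + 2.1*0.04 + 23.1*0.03 + 98*0.30 + 118.9*0.01 + 23.9*0.36
  = 63.700 + 0.084 + 0.693 + 29.400 + 1.189 + 8.604 = 103.670 m² sabins.
Room volume: 392 m³.
Sabine: RT60 = 0.161 × 392 / 103.670 = 0.61 s.

0.61 seconds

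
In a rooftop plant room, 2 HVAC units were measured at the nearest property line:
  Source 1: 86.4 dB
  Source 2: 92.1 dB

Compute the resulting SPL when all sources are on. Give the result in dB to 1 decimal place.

Σ 10^(Lᵢ/10) = 2.058e+09.
Combined level = 10 log₁₀(2.058e+09) = 93.1 dB.

93.1 dB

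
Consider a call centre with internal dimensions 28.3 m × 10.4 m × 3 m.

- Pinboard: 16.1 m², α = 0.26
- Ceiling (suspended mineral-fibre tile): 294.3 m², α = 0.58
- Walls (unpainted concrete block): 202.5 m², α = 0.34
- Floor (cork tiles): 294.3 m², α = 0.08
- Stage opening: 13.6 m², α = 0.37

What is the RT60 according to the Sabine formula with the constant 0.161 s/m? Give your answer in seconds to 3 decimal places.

0.522 s

Equivalent absorption area: A = 16.1*0.26 + 294.3*0.58 + 202.5*0.34 + 294.3*0.08 + 13.6*0.37 = 272.306 m².
Volume V = 28.3 × 10.4 × 3 = 882.96 m³.
Sabine: RT60 = 0.161 × 882.96 / 272.306 = 0.522 s.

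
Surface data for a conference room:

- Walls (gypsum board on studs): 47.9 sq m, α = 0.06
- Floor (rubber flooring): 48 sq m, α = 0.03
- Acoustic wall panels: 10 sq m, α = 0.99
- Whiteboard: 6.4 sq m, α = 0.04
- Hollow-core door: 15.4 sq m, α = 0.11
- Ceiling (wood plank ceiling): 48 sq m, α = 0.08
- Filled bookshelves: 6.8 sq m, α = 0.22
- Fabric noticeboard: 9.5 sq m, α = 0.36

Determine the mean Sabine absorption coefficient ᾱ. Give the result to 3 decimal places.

S = Σ Sᵢ = 47.9 + 48 + 10 + 6.4 + 15.4 + 48 + 6.8 + 9.5 = 192.0 sq m.
A = 47.9·0.06 + 48·0.03 + 10·0.99 + 6.4·0.04 + 15.4·0.11 + 48·0.08 + 6.8·0.22 + 9.5·0.36 = 24.920 sabins.
ᾱ = 24.920 / 192.0 = 0.130.

0.130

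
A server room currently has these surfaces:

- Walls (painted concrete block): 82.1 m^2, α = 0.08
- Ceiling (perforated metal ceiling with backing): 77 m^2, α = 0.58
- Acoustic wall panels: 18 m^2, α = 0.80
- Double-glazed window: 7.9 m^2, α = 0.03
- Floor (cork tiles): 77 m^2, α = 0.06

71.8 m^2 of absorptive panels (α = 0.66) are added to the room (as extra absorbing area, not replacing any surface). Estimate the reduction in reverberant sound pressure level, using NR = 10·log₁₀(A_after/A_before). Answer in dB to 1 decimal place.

Total absorption A_before = 82.1·0.08 + 77·0.58 + 18·0.80 + 7.9·0.03 + 77·0.06
  = 6.568 + 44.660 + 14.400 + 0.237 + 4.620 = 70.485 m^2 sabins.
Treatment contributes 71.8·0.66 = 47.388 sabins.
A_after = 70.485 + 47.388 = 117.873 sabins.
Reduction = 10 log₁₀(A_after/A_before) = 10 log₁₀(1.6723) = 2.2 dB.

2.2 dB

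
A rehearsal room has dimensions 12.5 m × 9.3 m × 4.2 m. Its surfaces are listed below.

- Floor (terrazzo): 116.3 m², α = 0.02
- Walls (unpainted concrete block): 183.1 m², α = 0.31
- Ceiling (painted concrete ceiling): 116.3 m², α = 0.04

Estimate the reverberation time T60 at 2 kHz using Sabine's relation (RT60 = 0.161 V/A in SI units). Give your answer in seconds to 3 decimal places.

1.233 s

A = Σ Sᵢαᵢ = 116.3·0.02 + 183.1·0.31 + 116.3·0.04 = 63.739 sabins.
Volume V = 12.5 × 9.3 × 4.2 = 488.25 m³.
T = 0.161 V/A = 0.161·488.25/63.739 = 1.233 s.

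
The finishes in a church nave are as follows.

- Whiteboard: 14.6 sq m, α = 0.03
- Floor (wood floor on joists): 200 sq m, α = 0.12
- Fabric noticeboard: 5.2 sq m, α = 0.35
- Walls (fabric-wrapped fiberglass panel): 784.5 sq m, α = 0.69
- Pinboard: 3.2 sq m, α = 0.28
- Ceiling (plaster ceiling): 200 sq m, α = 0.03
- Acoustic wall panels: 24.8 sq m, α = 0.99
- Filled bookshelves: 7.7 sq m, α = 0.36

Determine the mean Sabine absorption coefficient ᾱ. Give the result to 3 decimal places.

S = Σ Sᵢ = 14.6 + 200 + 5.2 + 784.5 + 3.2 + 200 + 24.8 + 7.7 = 1240.0 sq m.
Weighted sum Σ Sα = 601.783.
ᾱ = 601.783 / 1240.0 = 0.485.

0.485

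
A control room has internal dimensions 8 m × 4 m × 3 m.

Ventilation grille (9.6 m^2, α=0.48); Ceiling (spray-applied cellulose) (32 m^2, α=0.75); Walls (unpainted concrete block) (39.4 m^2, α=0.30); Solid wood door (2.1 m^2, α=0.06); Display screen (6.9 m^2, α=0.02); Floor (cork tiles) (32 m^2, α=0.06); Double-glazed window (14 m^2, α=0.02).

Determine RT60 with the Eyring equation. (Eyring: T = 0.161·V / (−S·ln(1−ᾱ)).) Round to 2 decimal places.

0.30 sec

S = Σ Sᵢ = 136.0 m^2.
Absorption A = 9.6·0.48 + 32·0.75 + 39.4·0.30 + 2.1·0.06 + 6.9·0.02 + 32·0.06 + 14·0.02 = 42.892 sabins.
Mean coefficient ᾱ = A/S = 0.3154.
−S·ln(1−ᾱ) = −136.0 × ln(1 − 0.3154) = 51.533.
V = 8 × 4 × 3 = 96 m³.
RT60 = 0.161 × 96 / 51.533 = 0.30 s.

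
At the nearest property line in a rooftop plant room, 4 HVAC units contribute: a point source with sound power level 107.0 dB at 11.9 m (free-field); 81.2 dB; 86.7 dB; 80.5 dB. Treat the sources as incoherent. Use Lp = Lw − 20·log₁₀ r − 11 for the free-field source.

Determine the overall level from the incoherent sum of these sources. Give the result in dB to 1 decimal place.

88.7 dB

Source at 11.9 m: Lp = 107.0 − 20·log₁₀(11.9) − 11 = 74.5 dB.
Sum in the linear (power) domain: Σ 10^(Lᵢ/10) = 10^(74.5/10) + 10^(81.2/10) + 10^(86.7/10) + 10^(80.5/10) = 7.399e+08.
Combined level = 10 log₁₀(7.399e+08) = 88.7 dB.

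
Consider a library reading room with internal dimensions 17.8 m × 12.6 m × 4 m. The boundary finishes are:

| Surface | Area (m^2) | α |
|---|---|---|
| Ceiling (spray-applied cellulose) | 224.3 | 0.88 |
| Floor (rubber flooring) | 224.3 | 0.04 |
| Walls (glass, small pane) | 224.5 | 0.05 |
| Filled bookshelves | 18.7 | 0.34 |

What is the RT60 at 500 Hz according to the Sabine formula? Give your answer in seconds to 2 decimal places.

A = Σ Sᵢαᵢ = 224.3×0.88 + 224.3×0.04 + 224.5×0.05 + 18.7×0.34 = 223.939 sabins.
Volume V = 17.8 × 12.6 × 4 = 897.12 m³.
RT60 = 0.161 · V / A = 0.161 × 897.12 / 223.939 = 0.64 s.

0.64 sec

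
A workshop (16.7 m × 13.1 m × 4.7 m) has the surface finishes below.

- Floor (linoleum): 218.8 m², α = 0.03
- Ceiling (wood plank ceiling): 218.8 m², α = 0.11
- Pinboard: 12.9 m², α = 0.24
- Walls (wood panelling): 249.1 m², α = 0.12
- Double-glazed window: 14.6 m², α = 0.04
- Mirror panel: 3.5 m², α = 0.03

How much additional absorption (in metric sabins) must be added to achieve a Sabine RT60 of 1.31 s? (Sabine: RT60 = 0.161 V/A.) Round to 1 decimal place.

62.1 sabins

Total absorption A₁ = 218.8*0.03 + 218.8*0.11 + 12.9*0.24 + 249.1*0.12 + 14.6*0.04 + 3.5*0.03
  = 6.564 + 24.068 + 3.096 + 29.892 + 0.584 + 0.105 = 64.309 m² sabins.
V = 1028.219 m³. Required absorption A₂ = 0.161 × 1028.219 / 1.31 = 126.369 sabins.
Additional absorption ΔA = 126.369 − 64.309 = 62.1 sabins.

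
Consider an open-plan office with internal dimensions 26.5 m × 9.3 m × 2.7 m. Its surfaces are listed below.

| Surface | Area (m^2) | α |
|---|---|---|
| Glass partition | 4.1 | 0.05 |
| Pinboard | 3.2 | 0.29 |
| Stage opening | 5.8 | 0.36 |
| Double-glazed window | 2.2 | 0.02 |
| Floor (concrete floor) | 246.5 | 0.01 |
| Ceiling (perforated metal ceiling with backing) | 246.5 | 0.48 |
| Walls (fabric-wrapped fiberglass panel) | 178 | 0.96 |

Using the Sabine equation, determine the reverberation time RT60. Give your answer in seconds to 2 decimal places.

Summing Sᵢαᵢ: 0.205 + 0.928 + 2.088 + 0.044 + 2.465 + 118.320 + 170.880 → A = 294.930 sabins.
Room volume: 665.415 m³.
T = 0.161 V/A = 0.161·665.415/294.930 = 0.36 s.

0.36 seconds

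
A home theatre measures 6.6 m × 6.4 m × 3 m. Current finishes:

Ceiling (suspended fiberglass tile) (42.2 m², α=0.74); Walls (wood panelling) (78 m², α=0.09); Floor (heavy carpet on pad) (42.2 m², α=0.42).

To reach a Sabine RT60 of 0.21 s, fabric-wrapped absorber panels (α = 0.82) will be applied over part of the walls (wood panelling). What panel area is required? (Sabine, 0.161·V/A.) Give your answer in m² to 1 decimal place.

Total absorption A₁ = 42.2×0.74 + 78×0.09 + 42.2×0.42
  = 31.228 + 7.020 + 17.724 = 55.972 m² sabins.
V = 126.72 m³. Target absorption A₂ = 0.161 × 126.72 / 0.21 = 97.152 sabins.
ΔA needed = 97.152 − 55.972 = 41.180 sabins.
Net gain per m²: Δα = 0.82 − 0.09 = 0.73.
Area = ΔA/Δα = 41.180/0.73 = 56.4 m².

56.4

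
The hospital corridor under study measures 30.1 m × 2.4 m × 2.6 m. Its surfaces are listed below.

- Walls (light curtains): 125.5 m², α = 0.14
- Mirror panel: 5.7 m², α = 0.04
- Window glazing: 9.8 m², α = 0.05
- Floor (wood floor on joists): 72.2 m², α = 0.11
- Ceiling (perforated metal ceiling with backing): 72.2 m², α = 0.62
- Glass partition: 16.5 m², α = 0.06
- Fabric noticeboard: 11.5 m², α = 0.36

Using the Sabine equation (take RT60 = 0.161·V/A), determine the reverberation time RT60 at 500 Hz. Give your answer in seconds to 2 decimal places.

Total absorption A = 125.5×0.14 + 5.7×0.04 + 9.8×0.05 + 72.2×0.11 + 72.2×0.62 + 16.5×0.06 + 11.5×0.36
  = 17.570 + 0.228 + 0.490 + 7.942 + 44.764 + 0.990 + 4.140 = 76.124 m² sabins.
Volume V = 30.1 × 2.4 × 2.6 = 187.824 m³.
T = 0.161 V/A = 0.161·187.824/76.124 = 0.40 s.

0.40 s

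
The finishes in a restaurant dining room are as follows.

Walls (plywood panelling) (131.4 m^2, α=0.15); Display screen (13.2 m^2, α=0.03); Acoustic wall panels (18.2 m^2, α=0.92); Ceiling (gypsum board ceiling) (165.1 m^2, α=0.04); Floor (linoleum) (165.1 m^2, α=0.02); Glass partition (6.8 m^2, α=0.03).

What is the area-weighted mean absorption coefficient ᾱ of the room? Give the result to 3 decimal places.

Total surface area S = 499.8 m^2.
Weighted sum Σ Sα = 46.960.
ᾱ = A/S = 0.094.

0.094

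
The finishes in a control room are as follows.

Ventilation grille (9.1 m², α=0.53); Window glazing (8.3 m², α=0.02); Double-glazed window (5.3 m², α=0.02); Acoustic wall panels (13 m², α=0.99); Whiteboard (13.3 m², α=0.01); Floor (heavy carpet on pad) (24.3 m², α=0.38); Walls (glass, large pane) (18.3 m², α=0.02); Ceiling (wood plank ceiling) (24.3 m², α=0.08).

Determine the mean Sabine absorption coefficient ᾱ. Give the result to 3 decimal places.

0.256

Total surface area S = 115.9 m².
A = 9.1·0.53 + 8.3·0.02 + 5.3·0.02 + 13·0.99 + 13.3·0.01 + 24.3·0.38 + 18.3·0.02 + 24.3·0.08 = 29.642 sabins.
ᾱ = A/S = 0.256.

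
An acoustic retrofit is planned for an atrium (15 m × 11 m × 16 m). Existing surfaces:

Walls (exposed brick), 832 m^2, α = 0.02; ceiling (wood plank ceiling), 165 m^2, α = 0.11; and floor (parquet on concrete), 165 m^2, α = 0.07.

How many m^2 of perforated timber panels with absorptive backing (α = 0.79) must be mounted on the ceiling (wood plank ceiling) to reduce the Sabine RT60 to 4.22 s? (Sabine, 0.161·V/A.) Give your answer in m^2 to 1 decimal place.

80.0

Summing Sᵢαᵢ: 16.640 + 18.150 + 11.550 → A₁ = 46.340 sabins.
Required A₂ = 0.161·2640/4.22 = 100.720 sabins.
Absorption to add: 100.720 − 46.340 = 54.380 sabins.
Net gain per m^2: Δα = 0.79 − 0.11 = 0.68.
Panel area = 54.380 / 0.68 = 80.0 m^2.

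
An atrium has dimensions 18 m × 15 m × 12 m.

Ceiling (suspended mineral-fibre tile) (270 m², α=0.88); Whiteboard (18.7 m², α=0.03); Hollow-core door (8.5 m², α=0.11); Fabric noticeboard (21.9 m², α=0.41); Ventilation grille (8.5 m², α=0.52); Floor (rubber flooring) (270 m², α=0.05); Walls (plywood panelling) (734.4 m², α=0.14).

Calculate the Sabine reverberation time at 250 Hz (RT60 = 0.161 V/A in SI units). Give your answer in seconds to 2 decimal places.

1.41 sec

Total absorption A = 270·0.88 + 18.7·0.03 + 8.5·0.11 + 21.9·0.41 + 8.5·0.52 + 270·0.05 + 734.4·0.14
  = 237.600 + 0.561 + 0.935 + 8.979 + 4.420 + 13.500 + 102.816 = 368.811 m² sabins.
V = 18·15·12 = 3240 m³.
T = 0.161 V/A = 0.161·3240/368.811 = 1.41 s.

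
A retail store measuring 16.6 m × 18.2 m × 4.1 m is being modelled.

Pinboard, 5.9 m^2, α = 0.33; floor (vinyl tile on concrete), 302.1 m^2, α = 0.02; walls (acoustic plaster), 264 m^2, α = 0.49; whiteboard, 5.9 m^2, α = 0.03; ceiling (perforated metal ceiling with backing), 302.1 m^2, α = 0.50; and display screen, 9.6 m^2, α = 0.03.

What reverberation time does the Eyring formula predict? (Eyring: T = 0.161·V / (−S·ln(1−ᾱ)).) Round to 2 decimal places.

S = Σ Sᵢ = 889.6 m^2.
Absorption A = 5.9·0.33 + 302.1·0.02 + 264·0.49 + 5.9·0.03 + 302.1·0.50 + 9.6·0.03 = 288.864 sabins.
Mean coefficient ᾱ = A/S = 0.3247.
−S·ln(1−ᾱ) = −889.6 × ln(1 − 0.3247) = 349.255.
V = 16.6 × 18.2 × 4.1 = 1238.692 m³.
T = 0.161·V/[−S·ln(1−ᾱ)] = 0.161·1238.692/349.255 = 0.57 s.

0.57 sec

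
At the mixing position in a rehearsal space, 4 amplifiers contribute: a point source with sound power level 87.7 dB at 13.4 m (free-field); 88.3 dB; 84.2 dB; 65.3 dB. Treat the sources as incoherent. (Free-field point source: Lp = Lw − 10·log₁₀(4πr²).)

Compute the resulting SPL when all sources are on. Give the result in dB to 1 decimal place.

89.7 dB

Source at 13.4 m: Lp = 87.7 − 10·log₁₀(4π·13.4²) = 87.7 − 10·log₁₀(2256.418) = 54.2 dB.
Σ 10^(Lᵢ/10) = 9.428e+08.
L_total = 10·log₁₀(9.428e+08) = 89.7 dB.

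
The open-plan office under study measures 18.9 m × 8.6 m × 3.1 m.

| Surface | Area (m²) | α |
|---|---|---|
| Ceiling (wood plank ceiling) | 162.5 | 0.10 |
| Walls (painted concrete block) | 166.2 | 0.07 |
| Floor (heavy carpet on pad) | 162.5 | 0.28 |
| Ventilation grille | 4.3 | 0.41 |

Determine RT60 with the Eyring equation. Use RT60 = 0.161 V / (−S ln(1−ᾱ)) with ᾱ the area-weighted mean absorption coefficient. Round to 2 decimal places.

S = Σ Sᵢ = 495.5 m².
Absorption A = 162.5×0.10 + 166.2×0.07 + 162.5×0.28 + 4.3×0.41 = 75.147 sabins.
Mean coefficient ᾱ = A/S = 0.1517.
Eyring denominator: −S ln(1−ᾱ) = 81.520.
V = 18.9 × 8.6 × 3.1 = 503.874 m³.
RT60 = 0.161 × 503.874 / 81.520 = 1.00 s.

1.00 s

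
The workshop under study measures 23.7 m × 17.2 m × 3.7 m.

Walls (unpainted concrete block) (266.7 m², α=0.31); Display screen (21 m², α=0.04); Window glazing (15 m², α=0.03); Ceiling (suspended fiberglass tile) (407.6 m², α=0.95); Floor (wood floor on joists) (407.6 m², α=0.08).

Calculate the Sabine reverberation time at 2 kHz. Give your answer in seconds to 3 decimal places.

0.482 sec

Summing Sᵢαᵢ: 82.677 + 0.840 + 0.450 + 387.220 + 32.608 → A = 503.795 sabins.
V = 23.7·17.2·3.7 = 1508.268 m³.
RT60 = 0.161 · V / A = 0.161 × 1508.268 / 503.795 = 0.482 s.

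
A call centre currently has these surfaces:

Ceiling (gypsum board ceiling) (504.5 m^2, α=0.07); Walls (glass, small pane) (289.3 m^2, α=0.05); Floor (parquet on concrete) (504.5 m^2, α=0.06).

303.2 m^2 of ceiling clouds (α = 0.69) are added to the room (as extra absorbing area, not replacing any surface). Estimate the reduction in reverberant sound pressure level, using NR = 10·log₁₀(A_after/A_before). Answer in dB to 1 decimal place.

A_before = Σ Sᵢαᵢ = 504.5·0.07 + 289.3·0.05 + 504.5·0.06 = 80.050 sabins.
Added absorption = 303.2 × 0.69 = 209.208 sabins.
New total A_after = 289.258 sabins.
NR = 10·log₁₀(289.258/80.050) = 5.6 dB.

5.6 dB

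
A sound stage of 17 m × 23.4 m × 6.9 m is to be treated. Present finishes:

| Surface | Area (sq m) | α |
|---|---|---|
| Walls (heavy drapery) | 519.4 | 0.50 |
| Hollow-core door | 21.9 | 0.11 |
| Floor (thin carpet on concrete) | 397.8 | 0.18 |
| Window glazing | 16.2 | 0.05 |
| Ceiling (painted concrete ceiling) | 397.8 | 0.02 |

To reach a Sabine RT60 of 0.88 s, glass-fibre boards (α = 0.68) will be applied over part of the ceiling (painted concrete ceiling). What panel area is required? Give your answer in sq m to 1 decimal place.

242.0

Equivalent absorption area: A₁ = 519.4×0.50 + 21.9×0.11 + 397.8×0.18 + 16.2×0.05 + 397.8×0.02 = 342.479 sq m.
Required A₂ = 0.161·2744.82/0.88 = 502.177 sabins.
Absorption to add: 502.177 − 342.479 = 159.698 sabins.
Net gain per sq m: Δα = 0.68 − 0.02 = 0.66.
Panel area = 159.698 / 0.66 = 242.0 sq m.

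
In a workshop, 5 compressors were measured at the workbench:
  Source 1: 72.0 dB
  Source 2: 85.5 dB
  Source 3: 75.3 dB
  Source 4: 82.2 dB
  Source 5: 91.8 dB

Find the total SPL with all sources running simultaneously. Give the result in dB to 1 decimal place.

Σ 10^(Lᵢ/10) = 2.084e+09.
L_total = 10·log₁₀(2.084e+09) = 93.2 dB.

93.2 dB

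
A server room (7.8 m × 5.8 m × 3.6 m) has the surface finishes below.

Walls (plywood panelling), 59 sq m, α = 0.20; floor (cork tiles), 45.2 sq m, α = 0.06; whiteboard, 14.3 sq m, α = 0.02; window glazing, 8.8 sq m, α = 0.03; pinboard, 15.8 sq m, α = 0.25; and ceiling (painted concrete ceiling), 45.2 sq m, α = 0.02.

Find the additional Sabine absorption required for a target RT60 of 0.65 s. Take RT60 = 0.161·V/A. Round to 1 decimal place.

Equivalent absorption area: A₁ = 59·0.20 + 45.2·0.06 + 14.3·0.02 + 8.8·0.03 + 15.8·0.25 + 45.2·0.02 = 19.916 sq m.
V = 162.864 m³. Required absorption A₂ = 0.161 × 162.864 / 0.65 = 40.340 sabins.
Shortfall: 40.340 − 19.916 = 20.4 sabins.

20.4 sabins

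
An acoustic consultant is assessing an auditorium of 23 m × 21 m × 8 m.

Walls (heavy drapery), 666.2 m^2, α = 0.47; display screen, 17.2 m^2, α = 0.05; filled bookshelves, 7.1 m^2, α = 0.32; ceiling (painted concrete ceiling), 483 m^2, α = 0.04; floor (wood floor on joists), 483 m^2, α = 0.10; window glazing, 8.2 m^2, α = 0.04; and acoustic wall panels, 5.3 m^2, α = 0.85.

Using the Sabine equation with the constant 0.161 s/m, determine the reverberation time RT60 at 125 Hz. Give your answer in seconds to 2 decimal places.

A = Σ Sᵢαᵢ = 666.2·0.47 + 17.2·0.05 + 7.1·0.32 + 483·0.04 + 483·0.10 + 8.2·0.04 + 5.3·0.85 = 388.699 sabins.
Room volume: 3864 m³.
RT60 = 0.161 · V / A = 0.161 × 3864 / 388.699 = 1.60 s.

1.60 s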